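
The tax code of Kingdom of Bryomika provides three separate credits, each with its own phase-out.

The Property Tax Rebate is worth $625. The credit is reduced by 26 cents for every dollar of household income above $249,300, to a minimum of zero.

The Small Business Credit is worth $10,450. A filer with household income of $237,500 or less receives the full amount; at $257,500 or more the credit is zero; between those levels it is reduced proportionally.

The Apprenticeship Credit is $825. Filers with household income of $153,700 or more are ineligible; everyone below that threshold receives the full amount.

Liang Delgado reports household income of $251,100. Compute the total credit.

$3,501

Property Tax Rebate: 26% of the $1,800 excess over $249,300 is $468; credit = $625 − $468 = $157.
Small Business Credit: $251,100 is $13,600 into a $20,000 phase-out range, leaving 6,400/20,000 of the credit: $10,450 × 6,400/20,000 = $3,344.
Apprenticeship Credit: $251,100 meets or exceeds the $153,700 cutoff, so the credit is $0.
Total: $157 + $3,344 + $0 = $3,501.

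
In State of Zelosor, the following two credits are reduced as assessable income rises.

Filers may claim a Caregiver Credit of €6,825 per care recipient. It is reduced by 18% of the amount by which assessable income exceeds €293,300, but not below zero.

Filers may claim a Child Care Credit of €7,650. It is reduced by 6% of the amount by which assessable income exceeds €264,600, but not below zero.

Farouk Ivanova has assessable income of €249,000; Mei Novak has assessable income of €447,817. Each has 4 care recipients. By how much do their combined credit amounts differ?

Farouk (€249,000): Caregiver Credit: base = 4 × €6,825 = €27,300. €249,000 is at or below the €293,300 threshold, so the full €27,300 applies. Child Care Credit: €249,000 is at or below the €264,600 threshold, so the full €7,650 applies. total €27,300 + €7,650 = €34,950
Mei (€447,817): Caregiver Credit: base = 4 × €6,825 = €27,300. 18% of the €154,517 excess over €293,300 is €27,813.06 ≥ base, so the credit is €0. Child Care Credit: 6% of the €183,217 excess over €264,600 is €10,993.02 ≥ base, so the credit is €0. total €0 + €0 = €0
Difference: |€34,950 − €0| = €34,950.

€34,950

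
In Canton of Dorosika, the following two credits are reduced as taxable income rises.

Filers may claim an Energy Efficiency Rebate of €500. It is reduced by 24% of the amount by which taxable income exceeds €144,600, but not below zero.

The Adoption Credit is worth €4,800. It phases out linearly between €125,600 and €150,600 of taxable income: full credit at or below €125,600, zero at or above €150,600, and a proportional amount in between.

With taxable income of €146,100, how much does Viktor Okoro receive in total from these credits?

€1,004

Energy Efficiency Rebate: 24% of the €1,500 excess over €144,600 is €360; credit = €500 − €360 = €140.
Adoption Credit: €146,100 is €20,500 into a €25,000 phase-out range, leaving 4,500/25,000 of the credit: €4,800 × 4,500/25,000 = €864.
Total: €140 + €864 = €1,004.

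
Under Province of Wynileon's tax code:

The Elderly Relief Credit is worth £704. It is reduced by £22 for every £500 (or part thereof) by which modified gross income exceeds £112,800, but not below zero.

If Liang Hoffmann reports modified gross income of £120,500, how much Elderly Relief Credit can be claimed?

Elderly Relief Credit: income exceeds £112,800 by £7,700, which is 16 full-or-partial £500 increments; reduction = 16 × £22 = £352, leaving £352.

£352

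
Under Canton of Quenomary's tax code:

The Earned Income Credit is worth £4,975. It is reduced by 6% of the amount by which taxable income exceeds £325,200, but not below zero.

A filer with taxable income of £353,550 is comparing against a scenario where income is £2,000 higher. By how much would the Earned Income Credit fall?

£120

At £353,550 — 6% of the £28,350 excess over £325,200 is £1,701; credit = £4,975 − £1,701 = £3,274.
At £355,550 — 6% of the £30,350 excess over £325,200 is £1,821; credit = £4,975 − £1,821 = £3,154.
Lost: £3,274 − £3,154 = £120.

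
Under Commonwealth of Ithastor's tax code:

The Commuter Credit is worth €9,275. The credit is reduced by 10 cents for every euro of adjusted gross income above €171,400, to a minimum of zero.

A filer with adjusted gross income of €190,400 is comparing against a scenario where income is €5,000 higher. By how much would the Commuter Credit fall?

€500

At €190,400 — 10% of the €19,000 excess over €171,400 is €1,900; credit = €9,275 − €1,900 = €7,375.
At €195,400 — 10% of the €24,000 excess over €171,400 is €2,400; credit = €9,275 − €2,400 = €6,875.
Lost: €7,375 − €6,875 = €500.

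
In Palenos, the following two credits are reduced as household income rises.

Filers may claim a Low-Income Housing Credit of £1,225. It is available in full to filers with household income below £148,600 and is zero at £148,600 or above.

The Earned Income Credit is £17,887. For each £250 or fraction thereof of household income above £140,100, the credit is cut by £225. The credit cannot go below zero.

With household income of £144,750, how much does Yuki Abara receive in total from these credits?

Low-Income Housing Credit: £144,750 is below the £148,600 cutoff, so the full £1,225 applies.
Earned Income Credit: income exceeds £140,100 by £4,650, which is 19 full-or-partial £250 increments; reduction = 19 × £225 = £4,275, leaving £13,612.
Total: £1,225 + £13,612 = £14,837.

£14,837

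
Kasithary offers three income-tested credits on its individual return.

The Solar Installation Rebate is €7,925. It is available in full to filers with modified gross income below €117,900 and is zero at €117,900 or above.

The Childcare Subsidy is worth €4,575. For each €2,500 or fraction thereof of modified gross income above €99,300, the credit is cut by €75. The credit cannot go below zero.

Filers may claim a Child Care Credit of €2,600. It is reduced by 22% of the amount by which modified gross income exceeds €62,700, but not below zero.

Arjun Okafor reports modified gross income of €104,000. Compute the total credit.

Solar Installation Rebate: €104,000 is below the €117,900 cutoff, so the full €7,925 applies.
Childcare Subsidy: income exceeds €99,300 by €4,700, which is 2 full-or-partial €2,500 increments; reduction = 2 × €75 = €150, leaving €4,425.
Child Care Credit: 22% of the €41,300 excess over €62,700 is €9,086 ≥ base, so the credit is €0.
Total: €7,925 + €4,425 + €0 = €12,350.

€12,350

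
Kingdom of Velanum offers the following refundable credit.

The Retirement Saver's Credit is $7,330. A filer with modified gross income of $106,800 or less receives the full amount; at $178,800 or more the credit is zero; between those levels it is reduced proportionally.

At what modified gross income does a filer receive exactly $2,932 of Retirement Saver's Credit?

$2,932 is 2,932/7,330 of the full $7,330, so 4,398/7,330 of the $72,000 range has been used: income = $106,800 + $72,000 × 4,398/7,330 = $150,000.

$150,000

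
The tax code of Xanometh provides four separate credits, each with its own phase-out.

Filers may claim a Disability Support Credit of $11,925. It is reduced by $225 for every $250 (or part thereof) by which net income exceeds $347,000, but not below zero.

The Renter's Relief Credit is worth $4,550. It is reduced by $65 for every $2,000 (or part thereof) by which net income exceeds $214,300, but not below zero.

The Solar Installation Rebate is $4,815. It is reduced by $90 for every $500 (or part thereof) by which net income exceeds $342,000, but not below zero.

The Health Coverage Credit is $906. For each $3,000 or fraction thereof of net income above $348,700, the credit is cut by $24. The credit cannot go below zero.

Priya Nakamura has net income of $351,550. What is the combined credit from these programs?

$11,612

Disability Support Credit: income exceeds $347,000 by $4,550, which is 19 full-or-partial $250 increments; reduction = 19 × $225 = $4,275, leaving $7,650.
Renter's Relief Credit: income exceeds $214,300 by $137,250, which is 69 full-or-partial $2,000 increments; reduction = 69 × $65 = $4,485, leaving $65.
Solar Installation Rebate: income exceeds $342,000 by $9,550, which is 20 full-or-partial $500 increments; reduction = 20 × $90 = $1,800, leaving $3,015.
Health Coverage Credit: income exceeds $348,700 by $2,850, which is 1 full-or-partial $3,000 increment; reduction = 1 × $24 = $24, leaving $882.
Total: $7,650 + $65 + $3,015 + $882 = $11,612.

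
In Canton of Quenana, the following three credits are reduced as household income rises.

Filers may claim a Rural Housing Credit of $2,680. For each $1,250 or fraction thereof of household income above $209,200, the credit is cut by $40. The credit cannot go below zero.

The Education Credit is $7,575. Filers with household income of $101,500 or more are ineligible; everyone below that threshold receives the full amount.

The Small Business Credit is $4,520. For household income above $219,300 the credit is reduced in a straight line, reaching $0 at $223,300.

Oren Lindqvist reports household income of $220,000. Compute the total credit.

Rural Housing Credit: income exceeds $209,200 by $10,800, which is 9 full-or-partial $1,250 increments; reduction = 9 × $40 = $360, leaving $2,320.
Education Credit: $220,000 meets or exceeds the $101,500 cutoff, so the credit is $0.
Small Business Credit: $220,000 is $700 into a $4,000 phase-out range, leaving 3,300/4,000 of the credit: $4,520 × 3,300/4,000 = $3,729.
Total: $2,320 + $0 + $3,729 = $6,049.

$6,049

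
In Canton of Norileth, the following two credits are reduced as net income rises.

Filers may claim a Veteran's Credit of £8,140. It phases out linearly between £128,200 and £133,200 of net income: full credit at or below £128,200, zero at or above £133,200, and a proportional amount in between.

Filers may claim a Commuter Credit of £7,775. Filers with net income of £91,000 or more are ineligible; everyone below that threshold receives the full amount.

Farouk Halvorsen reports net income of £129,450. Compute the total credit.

£6,105

Veteran's Credit: £129,450 is £1,250 into a £5,000 phase-out range, leaving 3,750/5,000 of the credit: £8,140 × 3,750/5,000 = £6,105.
Commuter Credit: £129,450 meets or exceeds the £91,000 cutoff, so the credit is £0.
Total: £6,105 + £0 = £6,105.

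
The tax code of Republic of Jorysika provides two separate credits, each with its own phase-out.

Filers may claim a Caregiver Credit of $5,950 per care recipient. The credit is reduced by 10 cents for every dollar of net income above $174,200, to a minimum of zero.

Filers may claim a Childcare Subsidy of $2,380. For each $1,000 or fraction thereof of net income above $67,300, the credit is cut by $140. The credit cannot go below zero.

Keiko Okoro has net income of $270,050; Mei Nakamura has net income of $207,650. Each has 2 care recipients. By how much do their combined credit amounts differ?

Keiko ($270,050): Caregiver Credit: base = 2 × $5,950 = $11,900. 10% of the $95,850 excess over $174,200 is $9,585; credit = $11,900 − $9,585 = $2,315. Childcare Subsidy: income exceeds $67,300 by $202,750 → 203 increments × $140 = $28,420 ≥ base, so the credit is $0. total $2,315 + $0 = $2,315
Mei ($207,650): Caregiver Credit: base = 2 × $5,950 = $11,900. 10% of the $33,450 excess over $174,200 is $3,345; credit = $11,900 − $3,345 = $8,555. Childcare Subsidy: income exceeds $67,300 by $140,350 → 141 increments × $140 = $19,740 ≥ base, so the credit is $0. total $8,555 + $0 = $8,555
Difference: |$2,315 − $8,555| = $6,240.

$6,240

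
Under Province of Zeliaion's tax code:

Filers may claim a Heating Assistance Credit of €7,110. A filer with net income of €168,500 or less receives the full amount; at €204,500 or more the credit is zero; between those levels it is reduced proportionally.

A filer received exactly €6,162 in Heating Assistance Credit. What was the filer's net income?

€173,300

€6,162 is 6,162/7,110 of the full €7,110, so 948/7,110 of the €36,000 range has been used: income = €168,500 + €36,000 × 948/7,110 = €173,300.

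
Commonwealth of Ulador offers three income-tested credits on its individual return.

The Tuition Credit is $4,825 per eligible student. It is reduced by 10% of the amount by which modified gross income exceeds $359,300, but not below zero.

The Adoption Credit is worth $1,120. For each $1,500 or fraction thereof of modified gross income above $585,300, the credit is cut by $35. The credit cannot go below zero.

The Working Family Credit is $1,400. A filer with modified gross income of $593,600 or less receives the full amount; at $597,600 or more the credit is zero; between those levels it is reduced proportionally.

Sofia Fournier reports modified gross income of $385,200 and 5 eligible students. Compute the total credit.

Tuition Credit: base = 5 × $4,825 = $24,125. 10% of the $25,900 excess over $359,300 is $2,590; credit = $24,125 − $2,590 = $21,535.
Adoption Credit: $385,200 is at or below the $585,300 threshold, so the full $1,120 applies.
Working Family Credit: $385,200 is at or below the $593,600 threshold, so the full $1,400 applies.
Total: $21,535 + $1,120 + $1,400 = $24,055.

$24,055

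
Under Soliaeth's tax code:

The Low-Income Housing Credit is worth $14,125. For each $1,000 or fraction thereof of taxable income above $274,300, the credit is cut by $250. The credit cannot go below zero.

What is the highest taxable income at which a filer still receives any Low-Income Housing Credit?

After 56 increments the reduction is 56 × $250 = $14,000, leaving $125; one more increment wipes it out. Increment 56 ends at excess 56 × $1,000 = $56,000, so the highest qualifying income is $274,300 + $56,000 = $330,300.

$330,300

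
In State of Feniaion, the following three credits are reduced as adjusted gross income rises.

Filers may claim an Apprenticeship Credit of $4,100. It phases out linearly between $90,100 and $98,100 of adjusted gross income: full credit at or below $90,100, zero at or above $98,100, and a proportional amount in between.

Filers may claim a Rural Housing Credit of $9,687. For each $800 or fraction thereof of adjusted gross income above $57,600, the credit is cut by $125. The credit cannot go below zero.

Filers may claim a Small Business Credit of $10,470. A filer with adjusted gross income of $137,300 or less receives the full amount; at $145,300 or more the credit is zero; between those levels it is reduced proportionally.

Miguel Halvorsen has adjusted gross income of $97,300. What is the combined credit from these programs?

Apprenticeship Credit: $97,300 is $7,200 into a $8,000 phase-out range, leaving 800/8,000 of the credit: $4,100 × 800/8,000 = $410.
Rural Housing Credit: income exceeds $57,600 by $39,700, which is 50 full-or-partial $800 increments; reduction = 50 × $125 = $6,250, leaving $3,437.
Small Business Credit: $97,300 is at or below the $137,300 threshold, so the full $10,470 applies.
Total: $410 + $3,437 + $10,470 = $14,317.

$14,317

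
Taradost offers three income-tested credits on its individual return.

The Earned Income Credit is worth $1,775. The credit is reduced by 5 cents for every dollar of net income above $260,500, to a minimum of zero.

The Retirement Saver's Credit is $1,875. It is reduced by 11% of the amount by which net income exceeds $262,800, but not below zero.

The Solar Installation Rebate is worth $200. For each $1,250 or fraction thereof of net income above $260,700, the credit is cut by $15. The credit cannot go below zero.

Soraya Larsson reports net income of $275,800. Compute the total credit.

$1,460

Earned Income Credit: 5% of the $15,300 excess over $260,500 is $765; credit = $1,775 − $765 = $1,010.
Retirement Saver's Credit: 11% of the $13,000 excess over $262,800 is $1,430; credit = $1,875 − $1,430 = $445.
Solar Installation Rebate: income exceeds $260,700 by $15,100, which is 13 full-or-partial $1,250 increments; reduction = 13 × $15 = $195, leaving $5.
Total: $1,010 + $445 + $5 = $1,460.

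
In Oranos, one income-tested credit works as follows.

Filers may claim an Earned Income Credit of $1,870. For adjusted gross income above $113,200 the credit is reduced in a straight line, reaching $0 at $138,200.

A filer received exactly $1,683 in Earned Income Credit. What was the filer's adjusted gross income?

$115,700

$1,683 is 1,683/1,870 of the full $1,870, so 187/1,870 of the $25,000 range has been used: income = $113,200 + $25,000 × 187/1,870 = $115,700.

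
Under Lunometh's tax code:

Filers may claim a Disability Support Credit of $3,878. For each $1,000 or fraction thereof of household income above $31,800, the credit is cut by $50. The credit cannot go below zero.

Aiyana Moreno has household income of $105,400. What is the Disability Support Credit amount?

$178

Disability Support Credit: income exceeds $31,800 by $73,600, which is 74 full-or-partial $1,000 increments; reduction = 74 × $50 = $3,700, leaving $178.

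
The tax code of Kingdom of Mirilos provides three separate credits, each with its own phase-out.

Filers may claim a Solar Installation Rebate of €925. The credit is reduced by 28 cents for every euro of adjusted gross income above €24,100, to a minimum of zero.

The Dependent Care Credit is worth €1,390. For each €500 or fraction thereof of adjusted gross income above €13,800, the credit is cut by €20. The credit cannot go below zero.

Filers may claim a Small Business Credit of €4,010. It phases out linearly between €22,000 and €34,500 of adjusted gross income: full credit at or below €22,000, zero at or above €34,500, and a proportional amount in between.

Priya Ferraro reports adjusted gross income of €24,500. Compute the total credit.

Solar Installation Rebate: 28% of the €400 excess over €24,100 is €112; credit = €925 − €112 = €813.
Dependent Care Credit: income exceeds €13,800 by €10,700, which is 22 full-or-partial €500 increments; reduction = 22 × €20 = €440, leaving €950.
Small Business Credit: €24,500 is €2,500 into a €12,500 phase-out range, leaving 10,000/12,500 of the credit: €4,010 × 10,000/12,500 = €3,208.
Total: €813 + €950 + €3,208 = €4,971.

€4,971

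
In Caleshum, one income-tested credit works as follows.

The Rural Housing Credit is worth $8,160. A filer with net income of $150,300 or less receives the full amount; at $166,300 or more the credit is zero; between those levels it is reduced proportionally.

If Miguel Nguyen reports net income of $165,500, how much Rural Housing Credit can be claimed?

Rural Housing Credit: $165,500 is $15,200 into a $16,000 phase-out range, leaving 800/16,000 of the credit: $8,160 × 800/16,000 = $408.

$408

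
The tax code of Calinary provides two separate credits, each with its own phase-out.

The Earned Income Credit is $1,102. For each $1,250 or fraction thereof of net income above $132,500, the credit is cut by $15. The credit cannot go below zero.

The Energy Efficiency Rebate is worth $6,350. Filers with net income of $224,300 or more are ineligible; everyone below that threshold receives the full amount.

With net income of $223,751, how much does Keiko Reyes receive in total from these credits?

Earned Income Credit: income exceeds $132,500 by $91,251 → 74 increments × $15 = $1,110 ≥ base, so the credit is $0.
Energy Efficiency Rebate: $223,751 is below the $224,300 cutoff, so the full $6,350 applies.
Total: $0 + $6,350 = $6,350.

$6,350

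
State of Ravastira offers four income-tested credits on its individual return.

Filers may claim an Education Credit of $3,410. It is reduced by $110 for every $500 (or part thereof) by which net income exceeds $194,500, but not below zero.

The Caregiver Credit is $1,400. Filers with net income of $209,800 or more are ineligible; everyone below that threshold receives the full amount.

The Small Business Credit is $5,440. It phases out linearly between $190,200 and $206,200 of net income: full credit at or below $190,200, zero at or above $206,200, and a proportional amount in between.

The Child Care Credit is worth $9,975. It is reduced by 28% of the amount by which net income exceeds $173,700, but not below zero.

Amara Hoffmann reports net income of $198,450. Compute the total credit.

Education Credit: income exceeds $194,500 by $3,950, which is 8 full-or-partial $500 increments; reduction = 8 × $110 = $880, leaving $2,530.
Caregiver Credit: $198,450 is below the $209,800 cutoff, so the full $1,400 applies.
Small Business Credit: $198,450 is $8,250 into a $16,000 phase-out range, leaving 7,750/16,000 of the credit: $5,440 × 7,750/16,000 = $2,635.
Child Care Credit: 28% of the $24,750 excess over $173,700 is $6,930; credit = $9,975 − $6,930 = $3,045.
Total: $2,530 + $1,400 + $2,635 + $3,045 = $9,610.

$9,610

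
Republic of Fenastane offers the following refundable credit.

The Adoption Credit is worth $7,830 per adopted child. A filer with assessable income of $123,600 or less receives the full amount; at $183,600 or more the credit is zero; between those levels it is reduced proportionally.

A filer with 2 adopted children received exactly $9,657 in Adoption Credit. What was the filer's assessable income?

Full credit = 2 × $7,830 = $15,660.
$9,657 is 9,657/15,660 of the full $15,660, so 6,003/15,660 of the $60,000 range has been used: income = $123,600 + $60,000 × 6,003/15,660 = $146,600.

$146,600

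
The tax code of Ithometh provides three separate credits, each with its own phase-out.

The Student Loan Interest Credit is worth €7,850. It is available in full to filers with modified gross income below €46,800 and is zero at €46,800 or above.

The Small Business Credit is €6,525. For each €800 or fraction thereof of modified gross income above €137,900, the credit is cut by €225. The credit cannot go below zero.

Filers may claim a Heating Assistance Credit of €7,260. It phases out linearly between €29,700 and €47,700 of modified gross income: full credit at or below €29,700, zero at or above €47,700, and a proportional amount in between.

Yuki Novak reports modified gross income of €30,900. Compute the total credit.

€21,151

Student Loan Interest Credit: €30,900 is below the €46,800 cutoff, so the full €7,850 applies.
Small Business Credit: €30,900 is at or below the €137,900 threshold, so the full €6,525 applies.
Heating Assistance Credit: €30,900 is €1,200 into a €18,000 phase-out range, leaving 16,800/18,000 of the credit: €7,260 × 16,800/18,000 = €6,776.
Total: €7,850 + €6,525 + €6,776 = €21,151.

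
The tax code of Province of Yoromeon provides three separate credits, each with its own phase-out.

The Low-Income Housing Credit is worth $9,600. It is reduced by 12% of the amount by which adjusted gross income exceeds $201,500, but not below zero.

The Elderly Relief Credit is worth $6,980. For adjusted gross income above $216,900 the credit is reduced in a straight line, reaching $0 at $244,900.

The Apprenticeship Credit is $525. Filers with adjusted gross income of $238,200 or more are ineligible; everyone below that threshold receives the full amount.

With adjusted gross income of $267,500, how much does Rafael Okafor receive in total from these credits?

Low-Income Housing Credit: 12% of the $66,000 excess over $201,500 is $7,920; credit = $9,600 − $7,920 = $1,680.
Elderly Relief Credit: $267,500 is at or above $244,900, so the credit is $0.
Apprenticeship Credit: $267,500 meets or exceeds the $238,200 cutoff, so the credit is $0.
Total: $1,680 + $0 + $0 = $1,680.

$1,680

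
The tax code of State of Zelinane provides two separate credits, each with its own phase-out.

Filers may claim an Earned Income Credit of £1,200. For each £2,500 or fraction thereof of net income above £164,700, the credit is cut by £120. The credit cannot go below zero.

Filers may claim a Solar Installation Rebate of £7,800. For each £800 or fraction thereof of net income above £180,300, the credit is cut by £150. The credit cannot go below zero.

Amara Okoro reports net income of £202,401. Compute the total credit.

Earned Income Credit: income exceeds £164,700 by £37,701 → 16 increments × £120 = £1,920 ≥ base, so the credit is £0.
Solar Installation Rebate: income exceeds £180,300 by £22,101, which is 28 full-or-partial £800 increments; reduction = 28 × £150 = £4,200, leaving £3,600.
Total: £0 + £3,600 = £3,600.

£3,600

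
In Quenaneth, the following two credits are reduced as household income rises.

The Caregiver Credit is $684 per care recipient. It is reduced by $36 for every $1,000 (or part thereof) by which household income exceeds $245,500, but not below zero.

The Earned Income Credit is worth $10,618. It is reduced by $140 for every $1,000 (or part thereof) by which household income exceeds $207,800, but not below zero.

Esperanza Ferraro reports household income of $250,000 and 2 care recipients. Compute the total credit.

$5,786

Caregiver Credit: base = 2 × $684 = $1,368. income exceeds $245,500 by $4,500, which is 5 full-or-partial $1,000 increments; reduction = 5 × $36 = $180, leaving $1,188.
Earned Income Credit: income exceeds $207,800 by $42,200, which is 43 full-or-partial $1,000 increments; reduction = 43 × $140 = $6,020, leaving $4,598.
Total: $1,188 + $4,598 = $5,786.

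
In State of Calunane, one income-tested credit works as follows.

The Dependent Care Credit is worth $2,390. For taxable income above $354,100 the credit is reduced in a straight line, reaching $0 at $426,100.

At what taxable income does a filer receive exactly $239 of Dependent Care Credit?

$239 is 239/2,390 of the full $2,390, so 2,151/2,390 of the $72,000 range has been used: income = $354,100 + $72,000 × 2,151/2,390 = $418,900.

$418,900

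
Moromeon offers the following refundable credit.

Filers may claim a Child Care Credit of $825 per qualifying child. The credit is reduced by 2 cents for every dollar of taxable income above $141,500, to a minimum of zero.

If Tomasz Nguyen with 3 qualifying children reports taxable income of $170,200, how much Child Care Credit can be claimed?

$1,901

Child Care Credit: base = 3 × $825 = $2,475. 2% of the $28,700 excess over $141,500 is $574; credit = $2,475 − $574 = $1,901.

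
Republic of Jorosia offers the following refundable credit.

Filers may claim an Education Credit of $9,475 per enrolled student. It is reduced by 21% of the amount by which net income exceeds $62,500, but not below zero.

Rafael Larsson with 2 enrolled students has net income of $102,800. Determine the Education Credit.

Education Credit: base = 2 × $9,475 = $18,950. 21% of the $40,300 excess over $62,500 is $8,463; credit = $18,950 − $8,463 = $10,487.

$10,487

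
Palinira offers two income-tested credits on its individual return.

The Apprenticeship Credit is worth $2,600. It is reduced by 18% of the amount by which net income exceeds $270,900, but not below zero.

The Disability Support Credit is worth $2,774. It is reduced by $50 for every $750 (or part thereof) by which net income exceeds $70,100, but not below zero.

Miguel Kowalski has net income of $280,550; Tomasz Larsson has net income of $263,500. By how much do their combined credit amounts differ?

Miguel ($280,550): Apprenticeship Credit: 18% of the $9,650 excess over $270,900 is $1,737; credit = $2,600 − $1,737 = $863. Disability Support Credit: income exceeds $70,100 by $210,450 → 281 increments × $50 = $14,050 ≥ base, so the credit is $0. total $863 + $0 = $863
Tomasz ($263,500): Apprenticeship Credit: $263,500 is at or below the $270,900 threshold, so the full $2,600 applies. Disability Support Credit: income exceeds $70,100 by $193,400 → 258 increments × $50 = $12,900 ≥ base, so the credit is $0. total $2,600 + $0 = $2,600
Difference: |$863 − $2,600| = $1,737.

$1,737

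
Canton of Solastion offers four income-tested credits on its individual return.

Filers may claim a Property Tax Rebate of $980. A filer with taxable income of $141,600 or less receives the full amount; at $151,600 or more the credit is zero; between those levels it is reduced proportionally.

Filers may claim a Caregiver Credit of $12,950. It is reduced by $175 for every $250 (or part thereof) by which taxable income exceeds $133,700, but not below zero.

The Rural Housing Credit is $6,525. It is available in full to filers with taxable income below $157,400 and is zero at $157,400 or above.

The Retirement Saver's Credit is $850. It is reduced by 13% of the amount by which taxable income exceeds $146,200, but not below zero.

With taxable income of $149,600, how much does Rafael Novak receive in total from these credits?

Property Tax Rebate: $149,600 is $8,000 into a $10,000 phase-out range, leaving 2,000/10,000 of the credit: $980 × 2,000/10,000 = $196.
Caregiver Credit: income exceeds $133,700 by $15,900, which is 64 full-or-partial $250 increments; reduction = 64 × $175 = $11,200, leaving $1,750.
Rural Housing Credit: $149,600 is below the $157,400 cutoff, so the full $6,525 applies.
Retirement Saver's Credit: 13% of the $3,400 excess over $146,200 is $442; credit = $850 − $442 = $408.
Total: $196 + $1,750 + $6,525 + $408 = $8,879.

$8,879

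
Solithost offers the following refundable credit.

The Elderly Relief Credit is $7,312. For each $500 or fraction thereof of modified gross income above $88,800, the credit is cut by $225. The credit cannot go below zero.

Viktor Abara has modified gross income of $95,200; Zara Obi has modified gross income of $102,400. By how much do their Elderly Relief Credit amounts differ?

$3,375

Viktor ($95,200): Elderly Relief Credit: income exceeds $88,800 by $6,400, which is 13 full-or-partial $500 increments; reduction = 13 × $225 = $2,925, leaving $4,387.
Zara ($102,400): Elderly Relief Credit: income exceeds $88,800 by $13,600, which is 28 full-or-partial $500 increments; reduction = 28 × $225 = $6,300, leaving $1,012.
Difference: |$4,387 − $1,012| = $3,375.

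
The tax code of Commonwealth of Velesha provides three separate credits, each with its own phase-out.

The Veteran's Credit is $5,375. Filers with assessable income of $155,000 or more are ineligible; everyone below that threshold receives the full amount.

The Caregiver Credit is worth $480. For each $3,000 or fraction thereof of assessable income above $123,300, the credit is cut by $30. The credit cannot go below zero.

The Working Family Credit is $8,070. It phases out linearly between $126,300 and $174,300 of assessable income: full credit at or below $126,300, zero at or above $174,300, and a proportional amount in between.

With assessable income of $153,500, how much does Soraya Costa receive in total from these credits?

$9,022

Veteran's Credit: $153,500 is below the $155,000 cutoff, so the full $5,375 applies.
Caregiver Credit: income exceeds $123,300 by $30,200, which is 11 full-or-partial $3,000 increments; reduction = 11 × $30 = $330, leaving $150.
Working Family Credit: $153,500 is $27,200 into a $48,000 phase-out range, leaving 20,800/48,000 of the credit: $8,070 × 20,800/48,000 = $3,497.
Total: $5,375 + $150 + $3,497 = $9,022.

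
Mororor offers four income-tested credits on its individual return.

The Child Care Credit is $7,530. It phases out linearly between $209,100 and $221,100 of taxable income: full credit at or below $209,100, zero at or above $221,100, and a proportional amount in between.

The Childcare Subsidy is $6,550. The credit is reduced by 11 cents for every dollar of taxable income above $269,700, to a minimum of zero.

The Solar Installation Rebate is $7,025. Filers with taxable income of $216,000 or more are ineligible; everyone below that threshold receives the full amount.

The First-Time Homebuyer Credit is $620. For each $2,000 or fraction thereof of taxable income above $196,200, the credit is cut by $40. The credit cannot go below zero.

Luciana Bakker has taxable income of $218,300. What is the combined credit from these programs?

$8,447

Child Care Credit: $218,300 is $9,200 into a $12,000 phase-out range, leaving 2,800/12,000 of the credit: $7,530 × 2,800/12,000 = $1,757.
Childcare Subsidy: $218,300 is at or below the $269,700 threshold, so the full $6,550 applies.
Solar Installation Rebate: $218,300 meets or exceeds the $216,000 cutoff, so the credit is $0.
First-Time Homebuyer Credit: income exceeds $196,200 by $22,100, which is 12 full-or-partial $2,000 increments; reduction = 12 × $40 = $480, leaving $140.
Total: $1,757 + $6,550 + $0 + $140 = $8,447.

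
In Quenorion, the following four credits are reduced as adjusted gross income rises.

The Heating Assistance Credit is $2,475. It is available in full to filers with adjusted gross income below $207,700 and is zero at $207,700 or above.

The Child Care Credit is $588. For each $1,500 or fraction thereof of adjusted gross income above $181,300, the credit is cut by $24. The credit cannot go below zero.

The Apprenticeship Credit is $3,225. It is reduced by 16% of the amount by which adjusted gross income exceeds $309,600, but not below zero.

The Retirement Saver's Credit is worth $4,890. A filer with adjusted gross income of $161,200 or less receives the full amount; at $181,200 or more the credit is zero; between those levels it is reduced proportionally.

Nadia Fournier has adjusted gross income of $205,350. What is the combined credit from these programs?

$5,880

Heating Assistance Credit: $205,350 is below the $207,700 cutoff, so the full $2,475 applies.
Child Care Credit: income exceeds $181,300 by $24,050, which is 17 full-or-partial $1,500 increments; reduction = 17 × $24 = $408, leaving $180.
Apprenticeship Credit: $205,350 is at or below the $309,600 threshold, so the full $3,225 applies.
Retirement Saver's Credit: $205,350 is at or above $181,200, so the credit is $0.
Total: $2,475 + $180 + $3,225 + $0 = $5,880.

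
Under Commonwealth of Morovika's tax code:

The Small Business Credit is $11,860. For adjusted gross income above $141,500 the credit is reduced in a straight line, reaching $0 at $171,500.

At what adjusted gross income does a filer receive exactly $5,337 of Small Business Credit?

$5,337 is 5,337/11,860 of the full $11,860, so 6,523/11,860 of the $30,000 range has been used: income = $141,500 + $30,000 × 6,523/11,860 = $158,000.

$158,000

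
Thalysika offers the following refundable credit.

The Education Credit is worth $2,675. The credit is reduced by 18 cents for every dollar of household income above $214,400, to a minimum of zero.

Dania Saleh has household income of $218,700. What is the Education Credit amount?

$1,901

Education Credit: 18% of the $4,300 excess over $214,400 is $774; credit = $2,675 − $774 = $1,901.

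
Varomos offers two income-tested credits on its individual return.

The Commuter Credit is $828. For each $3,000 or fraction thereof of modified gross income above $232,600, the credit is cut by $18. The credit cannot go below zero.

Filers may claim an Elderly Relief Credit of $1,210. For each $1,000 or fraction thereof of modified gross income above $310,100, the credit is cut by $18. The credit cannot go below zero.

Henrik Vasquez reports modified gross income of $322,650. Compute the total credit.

Commuter Credit: income exceeds $232,600 by $90,050, which is 31 full-or-partial $3,000 increments; reduction = 31 × $18 = $558, leaving $270.
Elderly Relief Credit: income exceeds $310,100 by $12,550, which is 13 full-or-partial $1,000 increments; reduction = 13 × $18 = $234, leaving $976.
Total: $270 + $976 = $1,246.

$1,246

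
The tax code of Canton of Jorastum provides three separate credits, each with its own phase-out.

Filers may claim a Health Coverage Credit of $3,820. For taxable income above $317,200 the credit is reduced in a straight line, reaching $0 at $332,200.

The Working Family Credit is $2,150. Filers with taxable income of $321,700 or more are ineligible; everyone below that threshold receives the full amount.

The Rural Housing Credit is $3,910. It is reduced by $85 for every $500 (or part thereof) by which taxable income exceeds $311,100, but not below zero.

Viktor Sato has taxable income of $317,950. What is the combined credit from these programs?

$8,499

Health Coverage Credit: $317,950 is $750 into a $15,000 phase-out range, leaving 14,250/15,000 of the credit: $3,820 × 14,250/15,000 = $3,629.
Working Family Credit: $317,950 is below the $321,700 cutoff, so the full $2,150 applies.
Rural Housing Credit: income exceeds $311,100 by $6,850, which is 14 full-or-partial $500 increments; reduction = 14 × $85 = $1,190, leaving $2,720.
Total: $3,629 + $2,150 + $2,720 = $8,499.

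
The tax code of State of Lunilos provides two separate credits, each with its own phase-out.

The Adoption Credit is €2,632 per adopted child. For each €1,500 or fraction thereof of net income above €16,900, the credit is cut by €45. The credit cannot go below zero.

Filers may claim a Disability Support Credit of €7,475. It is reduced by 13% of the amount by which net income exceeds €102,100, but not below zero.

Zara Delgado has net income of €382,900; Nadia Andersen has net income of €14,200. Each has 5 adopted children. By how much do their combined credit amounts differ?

Zara (€382,900): Adoption Credit: base = 5 × €2,632 = €13,160. income exceeds €16,900 by €366,000, which is 244 full-or-partial €1,500 increments; reduction = 244 × €45 = €10,980, leaving €2,180. Disability Support Credit: 13% of the €280,800 excess over €102,100 is €36,504 ≥ base, so the credit is €0. total €2,180 + €0 = €2,180
Nadia (€14,200): Adoption Credit: base = 5 × €2,632 = €13,160. €14,200 is at or below the €16,900 threshold, so the full €13,160 applies. Disability Support Credit: €14,200 is at or below the €102,100 threshold, so the full €7,475 applies. total €13,160 + €7,475 = €20,635
Difference: |€2,180 − €20,635| = €18,455.

€18,455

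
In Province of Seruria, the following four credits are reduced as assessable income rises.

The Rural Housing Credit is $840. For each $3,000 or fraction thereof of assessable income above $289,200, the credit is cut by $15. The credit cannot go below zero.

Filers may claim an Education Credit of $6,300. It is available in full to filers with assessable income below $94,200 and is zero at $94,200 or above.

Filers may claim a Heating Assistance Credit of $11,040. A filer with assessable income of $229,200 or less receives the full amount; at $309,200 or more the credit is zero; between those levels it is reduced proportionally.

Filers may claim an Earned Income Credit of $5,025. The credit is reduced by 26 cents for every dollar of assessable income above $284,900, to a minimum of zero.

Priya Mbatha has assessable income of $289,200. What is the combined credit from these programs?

Rural Housing Credit: $289,200 is at or below the $289,200 threshold, so the full $840 applies.
Education Credit: $289,200 meets or exceeds the $94,200 cutoff, so the credit is $0.
Heating Assistance Credit: $289,200 is $60,000 into a $80,000 phase-out range, leaving 20,000/80,000 of the credit: $11,040 × 20,000/80,000 = $2,760.
Earned Income Credit: 26% of the $4,300 excess over $284,900 is $1,118; credit = $5,025 − $1,118 = $3,907.
Total: $840 + $0 + $2,760 + $3,907 = $7,507.

$7,507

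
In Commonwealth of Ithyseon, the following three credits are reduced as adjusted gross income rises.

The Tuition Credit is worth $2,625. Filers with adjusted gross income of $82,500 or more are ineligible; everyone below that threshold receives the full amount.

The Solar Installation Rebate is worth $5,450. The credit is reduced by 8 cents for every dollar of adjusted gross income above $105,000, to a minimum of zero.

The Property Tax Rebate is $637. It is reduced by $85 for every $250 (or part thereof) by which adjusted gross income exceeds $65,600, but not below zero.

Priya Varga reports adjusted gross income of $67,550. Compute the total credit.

Tuition Credit: $67,550 is below the $82,500 cutoff, so the full $2,625 applies.
Solar Installation Rebate: $67,550 is at or below the $105,000 threshold, so the full $5,450 applies.
Property Tax Rebate: income exceeds $65,600 by $1,950 → 8 increments × $85 = $680 ≥ base, so the credit is $0.
Total: $2,625 + $5,450 + $0 = $8,075.

$8,075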